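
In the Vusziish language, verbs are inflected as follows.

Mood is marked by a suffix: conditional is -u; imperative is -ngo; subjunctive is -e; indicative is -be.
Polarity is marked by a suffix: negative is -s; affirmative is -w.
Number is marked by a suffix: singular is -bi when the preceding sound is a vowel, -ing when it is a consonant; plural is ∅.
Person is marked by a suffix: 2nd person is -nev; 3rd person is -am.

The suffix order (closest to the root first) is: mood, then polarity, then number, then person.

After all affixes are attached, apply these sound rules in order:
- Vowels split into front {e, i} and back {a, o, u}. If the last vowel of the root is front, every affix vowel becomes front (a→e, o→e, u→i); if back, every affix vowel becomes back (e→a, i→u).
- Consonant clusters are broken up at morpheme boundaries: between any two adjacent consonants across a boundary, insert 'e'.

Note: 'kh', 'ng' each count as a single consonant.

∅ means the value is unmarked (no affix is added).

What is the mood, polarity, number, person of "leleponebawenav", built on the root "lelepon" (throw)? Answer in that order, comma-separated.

indicative, affirmative, plural, 2nd person

Segment: lelepon-be-w-nev.
mood: -be → indicative.
polarity: -w → affirmative.
number: ∅ → plural.
person: -nev → 2nd person.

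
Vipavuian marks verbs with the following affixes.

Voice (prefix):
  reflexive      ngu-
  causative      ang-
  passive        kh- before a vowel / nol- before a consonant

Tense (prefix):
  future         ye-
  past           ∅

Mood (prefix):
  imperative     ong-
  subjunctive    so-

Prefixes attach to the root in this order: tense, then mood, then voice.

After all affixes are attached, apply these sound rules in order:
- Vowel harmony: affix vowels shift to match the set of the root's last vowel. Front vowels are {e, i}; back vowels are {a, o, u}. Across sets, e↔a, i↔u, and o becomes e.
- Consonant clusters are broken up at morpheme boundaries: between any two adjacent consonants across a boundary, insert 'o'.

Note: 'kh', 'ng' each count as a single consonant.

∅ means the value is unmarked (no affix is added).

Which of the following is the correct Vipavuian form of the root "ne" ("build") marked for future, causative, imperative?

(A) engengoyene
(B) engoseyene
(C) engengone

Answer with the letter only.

A

Attach tense future ye- → yene.
Attach mood imperative ong- → ongyene.
Attach voice causative ang- → angongyene.
Apply vowel harmony: angongyene → engengyene.
Apply epenthesis: engengyene → engengoyene.
So the correct form is engengoyene, option (A).
(B) engoseyene is wrong: it uses subjunctive instead of imperative for mood.
(C) engengone is wrong: it uses past instead of future for tense.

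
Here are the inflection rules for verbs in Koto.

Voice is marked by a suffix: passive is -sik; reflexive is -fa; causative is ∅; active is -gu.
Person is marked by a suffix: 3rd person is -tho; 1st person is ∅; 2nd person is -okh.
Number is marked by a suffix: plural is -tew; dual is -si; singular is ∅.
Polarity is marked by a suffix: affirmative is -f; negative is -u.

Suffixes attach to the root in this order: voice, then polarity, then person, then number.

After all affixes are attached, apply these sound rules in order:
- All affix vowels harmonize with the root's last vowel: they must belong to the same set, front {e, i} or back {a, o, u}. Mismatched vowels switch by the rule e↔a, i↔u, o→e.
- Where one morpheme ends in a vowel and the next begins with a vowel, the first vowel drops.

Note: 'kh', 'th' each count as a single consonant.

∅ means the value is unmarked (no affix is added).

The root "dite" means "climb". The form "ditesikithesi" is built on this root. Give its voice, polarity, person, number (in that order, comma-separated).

passive, negative, 3rd person, dual

Segment: dite-sik-u-tho-si.
voice: -sik → passive.
polarity: -u → negative.
person: -tho → 3rd person.
number: -si → dual.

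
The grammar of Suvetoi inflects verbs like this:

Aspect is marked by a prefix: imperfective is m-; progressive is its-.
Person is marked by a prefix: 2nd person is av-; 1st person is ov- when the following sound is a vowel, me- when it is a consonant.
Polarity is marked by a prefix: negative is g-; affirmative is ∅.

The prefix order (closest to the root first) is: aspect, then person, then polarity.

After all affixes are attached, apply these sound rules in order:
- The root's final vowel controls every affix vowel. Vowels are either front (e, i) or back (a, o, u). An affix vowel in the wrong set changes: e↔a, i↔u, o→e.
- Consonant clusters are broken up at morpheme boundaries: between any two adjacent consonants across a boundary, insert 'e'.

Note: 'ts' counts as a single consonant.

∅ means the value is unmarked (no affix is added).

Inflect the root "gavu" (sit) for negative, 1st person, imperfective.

gemamegavu

Attach aspect imperfective m- → mgavu.
Attach person 1st person me- (before consonant 'm') → memgavu.
Attach polarity negative g- → gmemgavu.
Apply vowel harmony: gmemgavu → gmamgavu.
Apply epenthesis: gmamgavu → gemamegavu.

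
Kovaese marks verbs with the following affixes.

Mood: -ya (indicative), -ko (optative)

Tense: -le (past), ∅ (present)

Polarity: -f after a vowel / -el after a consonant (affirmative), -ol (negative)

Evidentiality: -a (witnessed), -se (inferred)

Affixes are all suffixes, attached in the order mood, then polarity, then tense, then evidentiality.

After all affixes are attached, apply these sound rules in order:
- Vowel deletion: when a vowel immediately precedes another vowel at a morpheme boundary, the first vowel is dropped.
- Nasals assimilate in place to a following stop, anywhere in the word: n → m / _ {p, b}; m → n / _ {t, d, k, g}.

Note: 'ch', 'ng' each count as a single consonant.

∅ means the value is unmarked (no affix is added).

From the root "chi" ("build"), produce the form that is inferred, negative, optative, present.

chikolse

Attach mood optative -ko → chiko.
Attach polarity negative -ol → chikool.
tense = present: zero marking, form stays chikool.
Attach evidentiality inferred -se → chikoolse.
Apply vowel deletion: chikoolse → chikolse.
Nasal assimilation: no change.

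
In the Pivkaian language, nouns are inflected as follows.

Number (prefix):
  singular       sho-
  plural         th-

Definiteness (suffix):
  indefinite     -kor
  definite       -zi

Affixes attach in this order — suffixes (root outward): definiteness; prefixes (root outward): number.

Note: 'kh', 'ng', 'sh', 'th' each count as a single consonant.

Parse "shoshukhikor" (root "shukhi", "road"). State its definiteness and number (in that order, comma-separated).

Segment: sho-shukhi-kor.
definiteness: -kor → indefinite.
number: sho- → singular.

indefinite, singular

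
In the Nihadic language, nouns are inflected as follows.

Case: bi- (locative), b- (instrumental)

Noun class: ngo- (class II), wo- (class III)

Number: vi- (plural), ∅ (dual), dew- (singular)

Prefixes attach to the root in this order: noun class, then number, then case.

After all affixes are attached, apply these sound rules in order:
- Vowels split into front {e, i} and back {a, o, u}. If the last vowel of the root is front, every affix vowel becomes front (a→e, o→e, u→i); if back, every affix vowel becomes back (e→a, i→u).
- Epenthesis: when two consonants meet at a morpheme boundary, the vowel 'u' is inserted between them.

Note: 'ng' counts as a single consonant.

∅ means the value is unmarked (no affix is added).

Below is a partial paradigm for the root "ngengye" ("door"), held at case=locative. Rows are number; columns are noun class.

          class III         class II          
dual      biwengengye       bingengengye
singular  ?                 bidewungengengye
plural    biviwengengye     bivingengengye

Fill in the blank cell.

Attach noun class class III wo- → wongengye.
Attach number singular dew- → dewwongengye.
Attach case locative bi- → bidewwongengye.
Apply vowel harmony: bidewwongengye → bidewwengengye.
Apply epenthesis: bidewwengengye → bidewuwengengye.

bidewuwengengye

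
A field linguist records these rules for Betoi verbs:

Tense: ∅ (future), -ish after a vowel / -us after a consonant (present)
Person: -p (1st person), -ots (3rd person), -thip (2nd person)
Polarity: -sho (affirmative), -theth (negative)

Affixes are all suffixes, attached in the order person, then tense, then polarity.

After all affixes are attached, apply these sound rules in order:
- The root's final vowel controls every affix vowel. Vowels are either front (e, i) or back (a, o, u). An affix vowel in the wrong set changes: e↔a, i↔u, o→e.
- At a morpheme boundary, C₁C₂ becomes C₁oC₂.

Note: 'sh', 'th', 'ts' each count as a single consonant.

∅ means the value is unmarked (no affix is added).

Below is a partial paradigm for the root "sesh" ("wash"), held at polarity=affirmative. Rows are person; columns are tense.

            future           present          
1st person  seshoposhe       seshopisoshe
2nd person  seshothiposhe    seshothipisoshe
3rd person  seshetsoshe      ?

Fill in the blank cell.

Attach person 3rd person -ots → seshots.
Attach tense present -us (after consonant 'ts') → seshotsus.
Attach polarity affirmative -sho → seshotsussho.
Apply vowel harmony: seshotsussho → seshetsisshe.
Apply epenthesis: seshetsisshe → seshetsisoshe.

seshetsisoshe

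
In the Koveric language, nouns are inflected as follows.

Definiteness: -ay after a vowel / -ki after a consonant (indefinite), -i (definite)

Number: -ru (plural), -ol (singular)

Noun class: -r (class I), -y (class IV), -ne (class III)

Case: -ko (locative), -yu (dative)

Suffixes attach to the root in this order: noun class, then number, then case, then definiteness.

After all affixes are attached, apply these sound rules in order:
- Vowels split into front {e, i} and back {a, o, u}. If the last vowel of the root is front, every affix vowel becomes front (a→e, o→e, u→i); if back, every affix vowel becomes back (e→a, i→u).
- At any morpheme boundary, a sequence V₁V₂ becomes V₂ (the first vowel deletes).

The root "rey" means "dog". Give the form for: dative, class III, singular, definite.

reynelyi

Attach noun class class III -ne → reyne.
Attach number singular -ol → reyneol.
Attach case dative -yu → reyneolyu.
Attach definiteness definite -i → reyneolyui.
Apply vowel harmony: reyneolyui → reyneelyii.
Apply vowel deletion: reyneelyii → reynelyi.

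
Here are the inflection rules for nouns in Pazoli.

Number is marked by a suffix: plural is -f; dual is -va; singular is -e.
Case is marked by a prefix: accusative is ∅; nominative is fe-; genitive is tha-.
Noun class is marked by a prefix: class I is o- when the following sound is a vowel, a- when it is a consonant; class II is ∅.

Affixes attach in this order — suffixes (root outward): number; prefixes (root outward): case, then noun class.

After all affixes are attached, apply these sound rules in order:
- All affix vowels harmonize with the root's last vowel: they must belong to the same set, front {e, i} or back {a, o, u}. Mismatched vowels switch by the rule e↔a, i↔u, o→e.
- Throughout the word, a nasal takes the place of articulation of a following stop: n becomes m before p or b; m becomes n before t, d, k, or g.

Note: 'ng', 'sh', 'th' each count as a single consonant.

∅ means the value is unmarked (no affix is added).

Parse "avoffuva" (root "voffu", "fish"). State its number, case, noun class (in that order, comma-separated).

dual, accusative, class I

Segment: a-voffu-va.
number: -va → dual.
case: ∅ → accusative.
noun class: o/a- → class I.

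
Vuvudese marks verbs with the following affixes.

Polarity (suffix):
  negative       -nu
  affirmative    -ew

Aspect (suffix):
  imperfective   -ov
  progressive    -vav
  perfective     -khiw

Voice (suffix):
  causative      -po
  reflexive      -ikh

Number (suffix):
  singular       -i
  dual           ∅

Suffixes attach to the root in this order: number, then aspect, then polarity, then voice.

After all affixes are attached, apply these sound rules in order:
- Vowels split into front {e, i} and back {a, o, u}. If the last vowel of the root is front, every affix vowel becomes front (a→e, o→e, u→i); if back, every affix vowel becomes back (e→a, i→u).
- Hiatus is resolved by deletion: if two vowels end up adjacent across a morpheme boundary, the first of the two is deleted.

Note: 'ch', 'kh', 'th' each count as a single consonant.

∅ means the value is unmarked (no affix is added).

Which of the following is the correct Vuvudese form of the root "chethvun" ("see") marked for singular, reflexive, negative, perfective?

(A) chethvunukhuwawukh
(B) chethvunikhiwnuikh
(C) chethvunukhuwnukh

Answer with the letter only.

Attach number singular -i → chethvuni.
Attach aspect perfective -khiw → chethvunikhiw.
Attach polarity negative -nu → chethvunikhiwnu.
Attach voice reflexive -ikh → chethvunikhiwnuikh.
Apply vowel harmony: chethvunikhiwnuikh → chethvunukhuwnuukh.
Apply vowel deletion: chethvunukhuwnuukh → chethvunukhuwnukh.
So the correct form is chethvunukhuwnukh, option (C).
(A) chethvunukhuwawukh is wrong: it uses affirmative instead of negative for polarity.
(B) chethvunikhiwnuikh is wrong: it fails to apply the sound rule(s).

C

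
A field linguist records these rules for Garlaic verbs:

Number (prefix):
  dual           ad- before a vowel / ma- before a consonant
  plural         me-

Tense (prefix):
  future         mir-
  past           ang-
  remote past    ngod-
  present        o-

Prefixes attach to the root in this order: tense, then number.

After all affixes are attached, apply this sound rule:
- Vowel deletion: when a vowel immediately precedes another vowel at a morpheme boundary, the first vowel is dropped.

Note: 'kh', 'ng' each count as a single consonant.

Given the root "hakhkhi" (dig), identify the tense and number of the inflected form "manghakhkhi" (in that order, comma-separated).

Segment: me-ang-hakhkhi.
tense: ang- → past.
number: me- → plural.

past, plural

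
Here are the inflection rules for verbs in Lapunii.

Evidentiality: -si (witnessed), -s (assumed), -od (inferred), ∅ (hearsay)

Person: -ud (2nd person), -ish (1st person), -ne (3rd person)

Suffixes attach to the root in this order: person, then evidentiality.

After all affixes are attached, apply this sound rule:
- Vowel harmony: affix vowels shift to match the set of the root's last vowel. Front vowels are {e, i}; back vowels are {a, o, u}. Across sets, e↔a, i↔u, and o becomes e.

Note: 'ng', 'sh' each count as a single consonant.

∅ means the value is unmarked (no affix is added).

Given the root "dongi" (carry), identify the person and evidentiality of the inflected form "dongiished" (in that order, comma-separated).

Segment: dongi-ish-od.
person: -ish → 1st person.
evidentiality: -od → inferred.

1st person, inferred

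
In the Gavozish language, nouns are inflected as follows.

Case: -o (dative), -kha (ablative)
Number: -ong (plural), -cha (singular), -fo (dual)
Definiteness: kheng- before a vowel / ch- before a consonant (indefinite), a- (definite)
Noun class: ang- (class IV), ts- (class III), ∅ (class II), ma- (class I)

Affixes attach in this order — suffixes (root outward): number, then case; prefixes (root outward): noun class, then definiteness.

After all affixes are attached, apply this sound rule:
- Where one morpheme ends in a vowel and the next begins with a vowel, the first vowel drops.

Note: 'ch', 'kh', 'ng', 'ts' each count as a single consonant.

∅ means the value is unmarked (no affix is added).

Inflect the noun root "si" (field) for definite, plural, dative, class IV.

angsongo

Attach noun class class IV ang- → angsi.
Attach definiteness definite a- → aangsi.
Attach number plural -ong → aangsiong.
Attach case dative -o → aangsiongo.
Apply vowel deletion: aangsiongo → angsongo.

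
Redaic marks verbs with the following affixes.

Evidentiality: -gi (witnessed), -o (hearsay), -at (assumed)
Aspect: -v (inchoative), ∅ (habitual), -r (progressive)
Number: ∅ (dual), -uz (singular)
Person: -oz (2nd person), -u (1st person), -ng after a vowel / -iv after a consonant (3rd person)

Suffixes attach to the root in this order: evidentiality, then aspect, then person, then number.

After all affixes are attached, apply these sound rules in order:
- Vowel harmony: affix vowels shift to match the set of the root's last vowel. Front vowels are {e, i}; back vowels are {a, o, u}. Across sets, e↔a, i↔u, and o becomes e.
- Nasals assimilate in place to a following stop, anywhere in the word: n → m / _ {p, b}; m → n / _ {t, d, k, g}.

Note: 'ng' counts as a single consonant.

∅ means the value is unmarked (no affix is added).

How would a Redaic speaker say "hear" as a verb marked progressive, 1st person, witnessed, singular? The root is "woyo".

woyoguruuz

Attach evidentiality witnessed -gi → woyogi.
Attach aspect progressive -r → woyogir.
Attach person 1st person -u → woyogiru.
Attach number singular -uz → woyogiruuz.
Apply vowel harmony: woyogiruuz → woyoguruuz.
Nasal assimilation: no change.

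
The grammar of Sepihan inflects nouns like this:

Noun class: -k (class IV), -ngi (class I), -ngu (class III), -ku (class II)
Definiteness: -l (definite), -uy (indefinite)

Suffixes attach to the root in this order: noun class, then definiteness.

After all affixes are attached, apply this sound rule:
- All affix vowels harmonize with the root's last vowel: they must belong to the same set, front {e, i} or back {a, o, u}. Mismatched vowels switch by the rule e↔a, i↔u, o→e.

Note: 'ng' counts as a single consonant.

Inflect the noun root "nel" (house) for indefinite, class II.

nelkiiy

Attach noun class class II -ku → nelku.
Attach definiteness indefinite -uy → nelkuuy.
Apply vowel harmony: nelkuuy → nelkiiy.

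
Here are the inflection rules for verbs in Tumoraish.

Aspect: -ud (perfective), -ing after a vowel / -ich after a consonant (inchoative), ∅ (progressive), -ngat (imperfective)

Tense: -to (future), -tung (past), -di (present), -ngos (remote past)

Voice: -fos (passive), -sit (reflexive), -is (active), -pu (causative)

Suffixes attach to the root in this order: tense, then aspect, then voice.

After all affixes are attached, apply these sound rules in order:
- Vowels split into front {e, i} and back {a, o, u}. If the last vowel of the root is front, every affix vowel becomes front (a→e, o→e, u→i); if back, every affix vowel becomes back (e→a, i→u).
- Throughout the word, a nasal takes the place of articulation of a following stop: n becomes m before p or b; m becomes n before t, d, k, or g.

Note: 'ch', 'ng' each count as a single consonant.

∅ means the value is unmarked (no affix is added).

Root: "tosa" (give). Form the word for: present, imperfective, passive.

Attach tense present -di → tosadi.
Attach aspect imperfective -ngat → tosadingat.
Attach voice passive -fos → tosadingatfos.
Apply vowel harmony: tosadingatfos → tosadungatfos.
Nasal assimilation: no change.

tosadungatfos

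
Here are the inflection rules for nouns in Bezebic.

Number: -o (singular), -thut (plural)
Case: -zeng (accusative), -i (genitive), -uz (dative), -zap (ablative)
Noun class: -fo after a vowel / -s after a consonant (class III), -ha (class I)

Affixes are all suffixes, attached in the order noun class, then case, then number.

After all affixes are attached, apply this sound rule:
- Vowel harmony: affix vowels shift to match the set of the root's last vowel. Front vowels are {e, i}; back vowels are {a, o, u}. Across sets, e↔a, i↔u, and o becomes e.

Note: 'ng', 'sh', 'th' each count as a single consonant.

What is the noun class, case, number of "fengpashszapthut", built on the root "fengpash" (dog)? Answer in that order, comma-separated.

Segment: fengpash-s-zap-thut.
noun class: -fo/s → class III.
case: -zap → ablative.
number: -thut → plural.

class III, ablative, plural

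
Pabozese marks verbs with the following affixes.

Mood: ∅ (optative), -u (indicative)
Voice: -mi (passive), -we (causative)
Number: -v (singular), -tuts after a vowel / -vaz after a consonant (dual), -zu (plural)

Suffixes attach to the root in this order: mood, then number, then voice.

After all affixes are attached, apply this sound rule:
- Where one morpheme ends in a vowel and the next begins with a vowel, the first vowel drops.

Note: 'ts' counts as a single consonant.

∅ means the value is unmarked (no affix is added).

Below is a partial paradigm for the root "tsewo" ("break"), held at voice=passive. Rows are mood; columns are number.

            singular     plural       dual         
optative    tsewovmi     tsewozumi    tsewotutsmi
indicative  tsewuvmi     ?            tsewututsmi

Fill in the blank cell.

tsewuzumi

Attach mood indicative -u → tsewou.
Attach number plural -zu → tsewouzu.
Attach voice passive -mi → tsewouzumi.
Apply vowel deletion: tsewouzumi → tsewuzumi.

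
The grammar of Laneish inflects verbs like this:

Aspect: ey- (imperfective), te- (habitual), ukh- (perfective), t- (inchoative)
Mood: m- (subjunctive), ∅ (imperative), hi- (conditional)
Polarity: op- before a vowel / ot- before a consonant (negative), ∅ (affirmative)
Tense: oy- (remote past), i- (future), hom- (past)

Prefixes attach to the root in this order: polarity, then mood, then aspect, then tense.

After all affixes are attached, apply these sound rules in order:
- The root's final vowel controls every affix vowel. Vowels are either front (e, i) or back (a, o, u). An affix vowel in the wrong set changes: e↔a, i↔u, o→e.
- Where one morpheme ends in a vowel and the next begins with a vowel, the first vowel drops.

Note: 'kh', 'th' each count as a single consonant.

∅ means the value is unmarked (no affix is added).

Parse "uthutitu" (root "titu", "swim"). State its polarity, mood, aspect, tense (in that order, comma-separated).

affirmative, conditional, inchoative, future

Segment: i-t-hi-titu.
polarity: ∅ → affirmative.
mood: hi- → conditional.
aspect: t- → inchoative.
tense: i- → future.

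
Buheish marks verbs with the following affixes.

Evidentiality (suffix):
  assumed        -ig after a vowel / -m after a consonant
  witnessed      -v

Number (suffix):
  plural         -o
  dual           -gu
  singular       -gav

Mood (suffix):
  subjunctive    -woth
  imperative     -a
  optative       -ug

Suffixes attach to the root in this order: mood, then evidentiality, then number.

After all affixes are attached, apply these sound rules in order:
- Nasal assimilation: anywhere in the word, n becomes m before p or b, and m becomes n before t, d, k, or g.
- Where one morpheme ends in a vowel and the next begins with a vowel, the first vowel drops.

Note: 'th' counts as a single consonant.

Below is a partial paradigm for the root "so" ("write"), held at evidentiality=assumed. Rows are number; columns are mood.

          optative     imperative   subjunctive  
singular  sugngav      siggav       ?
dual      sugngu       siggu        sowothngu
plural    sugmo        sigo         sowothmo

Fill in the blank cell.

Attach mood subjunctive -woth → sowoth.
Attach evidentiality assumed -m (after consonant 'th') → sowothm.
Attach number singular -gav → sowothmgav.
Apply nasal assimilation: sowothmgav → sowothngav.
Vowel deletion: no change.

sowothngav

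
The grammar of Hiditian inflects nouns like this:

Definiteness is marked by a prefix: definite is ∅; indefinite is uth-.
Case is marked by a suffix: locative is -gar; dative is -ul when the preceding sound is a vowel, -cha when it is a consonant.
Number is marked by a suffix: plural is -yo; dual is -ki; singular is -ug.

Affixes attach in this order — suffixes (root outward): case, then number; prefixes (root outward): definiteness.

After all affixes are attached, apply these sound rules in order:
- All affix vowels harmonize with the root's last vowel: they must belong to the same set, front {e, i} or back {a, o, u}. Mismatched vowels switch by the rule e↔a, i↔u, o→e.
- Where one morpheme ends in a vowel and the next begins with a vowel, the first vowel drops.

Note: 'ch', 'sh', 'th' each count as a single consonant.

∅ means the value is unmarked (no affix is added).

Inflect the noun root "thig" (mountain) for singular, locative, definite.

Attach case locative -gar → thiggar.
definiteness = definite: zero marking, form stays thiggar.
Attach number singular -ug → thiggarug.
Apply vowel harmony: thiggarug → thiggerig.
Vowel deletion: no change.

thiggerig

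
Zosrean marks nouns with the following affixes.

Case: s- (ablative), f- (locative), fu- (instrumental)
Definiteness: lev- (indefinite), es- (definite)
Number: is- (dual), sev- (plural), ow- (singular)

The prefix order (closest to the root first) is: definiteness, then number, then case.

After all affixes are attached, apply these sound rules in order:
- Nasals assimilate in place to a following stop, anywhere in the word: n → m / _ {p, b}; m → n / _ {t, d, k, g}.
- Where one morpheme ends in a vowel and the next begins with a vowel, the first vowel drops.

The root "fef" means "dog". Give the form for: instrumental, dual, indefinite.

Attach definiteness indefinite lev- → levfef.
Attach number dual is- → islevfef.
Attach case instrumental fu- → fuislevfef.
Nasal assimilation: no change.
Apply vowel deletion: fuislevfef → fislevfef.

fislevfef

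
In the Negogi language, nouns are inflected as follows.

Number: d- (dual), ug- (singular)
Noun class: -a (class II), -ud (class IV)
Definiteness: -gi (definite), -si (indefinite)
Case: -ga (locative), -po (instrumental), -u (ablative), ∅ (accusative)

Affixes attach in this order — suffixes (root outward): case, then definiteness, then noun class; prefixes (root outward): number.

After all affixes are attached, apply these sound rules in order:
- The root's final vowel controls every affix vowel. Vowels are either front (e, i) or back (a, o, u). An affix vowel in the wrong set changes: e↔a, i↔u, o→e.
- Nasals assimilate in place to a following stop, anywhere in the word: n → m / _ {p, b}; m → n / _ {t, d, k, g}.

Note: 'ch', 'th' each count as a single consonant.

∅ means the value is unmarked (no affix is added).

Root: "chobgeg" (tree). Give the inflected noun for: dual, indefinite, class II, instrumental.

Attach case instrumental -po → chobgegpo.
Attach number dual d- → dchobgegpo.
Attach definiteness indefinite -si → dchobgegposi.
Attach noun class class II -a → dchobgegposia.
Apply vowel harmony: dchobgegposia → dchobgegpesie.
Nasal assimilation: no change.

dchobgegpesie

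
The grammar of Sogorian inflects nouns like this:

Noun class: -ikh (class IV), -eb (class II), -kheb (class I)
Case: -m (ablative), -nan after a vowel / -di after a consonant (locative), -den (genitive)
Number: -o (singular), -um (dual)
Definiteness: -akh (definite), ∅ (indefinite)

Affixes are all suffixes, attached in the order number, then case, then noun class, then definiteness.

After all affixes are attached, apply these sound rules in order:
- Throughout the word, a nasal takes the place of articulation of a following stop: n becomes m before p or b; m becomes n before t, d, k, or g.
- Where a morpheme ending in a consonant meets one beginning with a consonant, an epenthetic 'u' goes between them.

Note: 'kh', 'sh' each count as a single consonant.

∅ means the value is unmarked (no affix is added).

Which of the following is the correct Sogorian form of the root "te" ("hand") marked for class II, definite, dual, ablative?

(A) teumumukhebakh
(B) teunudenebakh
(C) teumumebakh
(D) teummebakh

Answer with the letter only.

Attach number dual -um → teum.
Attach case ablative -m → teumm.
Attach noun class class II -eb → teummeb.
Attach definiteness definite -akh → teummebakh.
Nasal assimilation: no change.
Apply epenthesis: teummebakh → teumumebakh.
So the correct form is teumumebakh, option (C).
(D) teummebakh is wrong: it fails to apply the sound rule(s).
(A) teumumukhebakh is wrong: it uses class I instead of class II for noun class.
(B) teunudenebakh is wrong: it uses genitive instead of ablative for case.

C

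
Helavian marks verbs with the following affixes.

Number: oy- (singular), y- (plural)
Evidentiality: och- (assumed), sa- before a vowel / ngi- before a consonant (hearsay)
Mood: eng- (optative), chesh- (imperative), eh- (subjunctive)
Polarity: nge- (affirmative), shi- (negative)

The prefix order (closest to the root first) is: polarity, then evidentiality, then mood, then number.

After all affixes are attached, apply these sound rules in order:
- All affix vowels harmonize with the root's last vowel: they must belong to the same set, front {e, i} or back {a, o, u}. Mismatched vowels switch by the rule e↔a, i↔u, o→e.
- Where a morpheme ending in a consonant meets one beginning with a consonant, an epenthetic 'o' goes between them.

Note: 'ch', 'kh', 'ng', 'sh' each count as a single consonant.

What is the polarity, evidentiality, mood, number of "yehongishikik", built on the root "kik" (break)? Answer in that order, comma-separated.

negative, hearsay, subjunctive, plural

Segment: y-eh-ngi-shi-kik.
polarity: shi- → negative.
evidentiality: sa/ngi- → hearsay.
mood: eh- → subjunctive.
number: y- → plural.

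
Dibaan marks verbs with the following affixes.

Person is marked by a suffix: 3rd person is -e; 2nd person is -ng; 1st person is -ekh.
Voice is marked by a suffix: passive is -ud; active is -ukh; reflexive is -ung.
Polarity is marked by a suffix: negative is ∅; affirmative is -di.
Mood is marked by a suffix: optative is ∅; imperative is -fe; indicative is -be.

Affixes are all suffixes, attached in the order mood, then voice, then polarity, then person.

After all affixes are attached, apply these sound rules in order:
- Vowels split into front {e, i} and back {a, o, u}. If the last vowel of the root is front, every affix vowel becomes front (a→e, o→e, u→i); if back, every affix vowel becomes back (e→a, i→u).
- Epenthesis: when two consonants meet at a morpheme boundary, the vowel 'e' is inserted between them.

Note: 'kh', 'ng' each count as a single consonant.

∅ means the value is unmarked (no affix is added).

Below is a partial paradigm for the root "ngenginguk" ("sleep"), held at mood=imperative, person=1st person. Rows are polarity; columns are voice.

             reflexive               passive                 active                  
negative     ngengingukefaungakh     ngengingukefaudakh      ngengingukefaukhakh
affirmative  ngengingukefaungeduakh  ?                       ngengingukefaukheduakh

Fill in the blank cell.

ngengingukefaudeduakh

Attach mood imperative -fe → ngengingukfe.
Attach voice passive -ud → ngengingukfeud.
Attach polarity affirmative -di → ngengingukfeuddi.
Attach person 1st person -ekh → ngengingukfeuddiekh.
Apply vowel harmony: ngengingukfeuddiekh → ngengingukfaudduakh.
Apply epenthesis: ngengingukfaudduakh → ngengingukefaudeduakh.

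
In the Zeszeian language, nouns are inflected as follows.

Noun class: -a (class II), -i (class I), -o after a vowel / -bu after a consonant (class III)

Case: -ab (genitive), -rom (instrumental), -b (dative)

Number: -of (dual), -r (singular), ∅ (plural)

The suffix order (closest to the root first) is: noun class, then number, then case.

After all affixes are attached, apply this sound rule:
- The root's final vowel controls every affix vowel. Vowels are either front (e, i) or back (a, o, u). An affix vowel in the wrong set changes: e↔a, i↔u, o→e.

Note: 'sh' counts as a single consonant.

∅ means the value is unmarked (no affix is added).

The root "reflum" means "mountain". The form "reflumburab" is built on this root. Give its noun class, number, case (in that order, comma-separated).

Segment: reflum-bu-r-ab.
noun class: -o/bu → class III.
number: -r → singular.
case: -ab → genitive.

class III, singular, genitive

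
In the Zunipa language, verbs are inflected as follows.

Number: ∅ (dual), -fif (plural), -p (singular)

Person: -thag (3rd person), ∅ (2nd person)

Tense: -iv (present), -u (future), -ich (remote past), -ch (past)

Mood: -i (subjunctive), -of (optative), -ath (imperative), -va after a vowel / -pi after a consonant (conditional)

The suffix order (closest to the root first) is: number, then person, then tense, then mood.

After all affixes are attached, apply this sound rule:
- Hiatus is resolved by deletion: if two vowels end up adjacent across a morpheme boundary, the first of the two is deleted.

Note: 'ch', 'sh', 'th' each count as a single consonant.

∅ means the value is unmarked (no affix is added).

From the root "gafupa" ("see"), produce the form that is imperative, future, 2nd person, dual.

gafupath

number = dual: zero marking, form stays gafupa.
person = 2nd person: zero marking, form stays gafupa.
Attach tense future -u → gafupau.
Attach mood imperative -ath → gafupauath.
Apply vowel deletion: gafupauath → gafupath.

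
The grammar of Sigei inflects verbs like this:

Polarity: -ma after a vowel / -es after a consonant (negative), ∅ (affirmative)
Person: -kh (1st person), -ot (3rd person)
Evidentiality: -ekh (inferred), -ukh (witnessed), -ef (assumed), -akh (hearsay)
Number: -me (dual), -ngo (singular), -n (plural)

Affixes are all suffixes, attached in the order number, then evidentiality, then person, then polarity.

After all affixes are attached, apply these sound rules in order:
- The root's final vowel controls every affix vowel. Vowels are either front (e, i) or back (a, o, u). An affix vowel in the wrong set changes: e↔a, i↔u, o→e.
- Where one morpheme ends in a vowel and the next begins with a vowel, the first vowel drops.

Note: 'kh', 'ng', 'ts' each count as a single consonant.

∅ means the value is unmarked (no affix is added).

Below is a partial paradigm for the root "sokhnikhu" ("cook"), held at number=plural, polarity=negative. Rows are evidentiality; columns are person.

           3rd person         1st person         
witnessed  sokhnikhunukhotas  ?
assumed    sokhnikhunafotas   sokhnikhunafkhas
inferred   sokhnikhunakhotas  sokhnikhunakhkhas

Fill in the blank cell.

sokhnikhunukhkhas

Attach number plural -n → sokhnikhun.
Attach evidentiality witnessed -ukh → sokhnikhunukh.
Attach person 1st person -kh → sokhnikhunukhkh.
Attach polarity negative -es (after consonant 'kh') → sokhnikhunukhkhes.
Apply vowel harmony: sokhnikhunukhkhes → sokhnikhunukhkhas.
Vowel deletion: no change.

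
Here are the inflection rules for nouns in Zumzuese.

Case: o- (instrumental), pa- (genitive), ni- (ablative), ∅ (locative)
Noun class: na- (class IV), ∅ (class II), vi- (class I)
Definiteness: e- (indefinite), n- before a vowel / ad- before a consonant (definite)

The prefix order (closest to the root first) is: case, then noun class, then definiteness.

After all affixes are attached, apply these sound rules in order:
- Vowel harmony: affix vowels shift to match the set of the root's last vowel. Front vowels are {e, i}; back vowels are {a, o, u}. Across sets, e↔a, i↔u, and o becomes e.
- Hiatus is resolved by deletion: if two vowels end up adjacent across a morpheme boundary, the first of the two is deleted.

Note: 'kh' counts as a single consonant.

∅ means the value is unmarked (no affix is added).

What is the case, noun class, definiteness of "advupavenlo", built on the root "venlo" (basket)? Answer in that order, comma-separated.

Segment: ad-vi-pa-venlo.
case: pa- → genitive.
noun class: vi- → class I.
definiteness: n/ad- → definite.

genitive, class I, definite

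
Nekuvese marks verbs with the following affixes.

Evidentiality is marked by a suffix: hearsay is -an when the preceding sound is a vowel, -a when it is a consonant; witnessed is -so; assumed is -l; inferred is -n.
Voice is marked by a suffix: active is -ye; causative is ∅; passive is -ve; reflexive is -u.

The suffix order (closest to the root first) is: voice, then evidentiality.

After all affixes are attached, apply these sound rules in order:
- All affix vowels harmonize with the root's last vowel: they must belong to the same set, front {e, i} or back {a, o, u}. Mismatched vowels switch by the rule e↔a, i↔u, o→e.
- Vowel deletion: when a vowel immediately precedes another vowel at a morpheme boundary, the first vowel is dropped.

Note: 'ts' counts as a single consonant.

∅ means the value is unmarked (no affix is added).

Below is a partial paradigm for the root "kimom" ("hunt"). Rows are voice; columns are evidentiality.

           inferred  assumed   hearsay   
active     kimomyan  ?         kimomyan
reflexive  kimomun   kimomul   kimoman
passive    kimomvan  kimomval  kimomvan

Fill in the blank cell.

Attach voice active -ye → kimomye.
Attach evidentiality assumed -l → kimomyel.
Apply vowel harmony: kimomyel → kimomyal.
Vowel deletion: no change.

kimomyal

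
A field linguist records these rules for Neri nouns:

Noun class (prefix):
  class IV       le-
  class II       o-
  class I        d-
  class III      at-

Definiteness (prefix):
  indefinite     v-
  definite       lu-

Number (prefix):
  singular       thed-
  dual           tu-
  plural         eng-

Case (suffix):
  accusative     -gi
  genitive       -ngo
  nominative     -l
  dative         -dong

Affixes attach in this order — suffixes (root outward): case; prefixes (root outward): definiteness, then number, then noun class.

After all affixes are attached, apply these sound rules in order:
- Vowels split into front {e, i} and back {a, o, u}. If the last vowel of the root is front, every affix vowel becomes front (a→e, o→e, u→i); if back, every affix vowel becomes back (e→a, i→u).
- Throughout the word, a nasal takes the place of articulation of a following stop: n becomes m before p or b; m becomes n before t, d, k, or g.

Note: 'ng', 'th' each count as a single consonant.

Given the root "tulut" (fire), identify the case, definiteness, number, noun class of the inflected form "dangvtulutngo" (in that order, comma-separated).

genitive, indefinite, plural, class I

Segment: d-eng-v-tulut-ngo.
case: -ngo → genitive.
definiteness: v- → indefinite.
number: eng- → plural.
noun class: d- → class I.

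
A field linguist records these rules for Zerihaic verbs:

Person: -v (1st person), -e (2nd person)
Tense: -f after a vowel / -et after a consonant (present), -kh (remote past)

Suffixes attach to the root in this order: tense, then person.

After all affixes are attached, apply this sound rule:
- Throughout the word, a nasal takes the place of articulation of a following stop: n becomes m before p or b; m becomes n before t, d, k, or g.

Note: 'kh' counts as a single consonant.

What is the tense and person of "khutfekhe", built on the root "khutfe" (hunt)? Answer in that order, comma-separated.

remote past, 2nd person

Segment: khutfe-kh-e.
tense: -kh → remote past.
person: -e → 2nd person.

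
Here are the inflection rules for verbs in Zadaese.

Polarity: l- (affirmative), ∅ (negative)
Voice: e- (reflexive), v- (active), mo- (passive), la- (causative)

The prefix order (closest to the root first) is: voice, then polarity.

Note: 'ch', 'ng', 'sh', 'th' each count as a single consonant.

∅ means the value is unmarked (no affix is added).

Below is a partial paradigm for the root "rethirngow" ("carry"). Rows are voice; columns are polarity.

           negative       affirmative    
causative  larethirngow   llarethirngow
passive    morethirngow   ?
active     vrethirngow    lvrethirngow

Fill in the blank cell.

Attach voice passive mo- → morethirngow.
Attach polarity affirmative l- → lmorethirngow.

lmorethirngow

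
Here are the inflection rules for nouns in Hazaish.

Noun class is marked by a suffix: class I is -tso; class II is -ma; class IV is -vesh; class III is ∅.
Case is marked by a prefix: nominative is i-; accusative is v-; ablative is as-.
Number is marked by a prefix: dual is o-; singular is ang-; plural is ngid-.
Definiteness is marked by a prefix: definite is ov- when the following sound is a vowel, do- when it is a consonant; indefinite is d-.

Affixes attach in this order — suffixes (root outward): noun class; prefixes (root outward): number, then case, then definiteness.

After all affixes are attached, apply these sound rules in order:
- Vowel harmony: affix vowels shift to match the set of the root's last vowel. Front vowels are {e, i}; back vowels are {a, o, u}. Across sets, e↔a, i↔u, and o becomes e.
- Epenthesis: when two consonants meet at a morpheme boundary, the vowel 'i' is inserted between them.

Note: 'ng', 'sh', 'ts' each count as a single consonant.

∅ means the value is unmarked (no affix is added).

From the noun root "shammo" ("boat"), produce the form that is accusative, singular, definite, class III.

Attach number singular ang- → angshammo.
noun class = class III: zero marking, form stays angshammo.
Attach case accusative v- → vangshammo.
Attach definiteness definite do- (before consonant 'v') → dovangshammo.
Vowel harmony: no change.
Apply epenthesis: dovangshammo → dovangishammo.

dovangishammo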